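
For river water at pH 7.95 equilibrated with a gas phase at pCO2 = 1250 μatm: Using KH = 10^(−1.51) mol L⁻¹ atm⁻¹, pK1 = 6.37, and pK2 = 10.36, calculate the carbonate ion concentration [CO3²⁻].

[CO2*] = KH · pCO2 = 10^(−1.51) × 1250×10^-6 = 3.863×10^-5 mol/L
α₀ = 1/(1 + K1/[H⁺] + K1K2/[H⁺]²) = 1/(1 + 10^+1.58 + 10^-0.83) = 0.02553
DIC = [CO2*]/α₀ = 3.863×10^-5 / 0.02553 = 1.513 mmol/L
[CO3²⁻] = α₂·DIC; α₂ = 0.003776, so [CO3²⁻] = 0.003776 × 1.513 = 0.00571 mmol/L = 5.71 μmol/L

[CO3²⁻] = 5.71 μmol/L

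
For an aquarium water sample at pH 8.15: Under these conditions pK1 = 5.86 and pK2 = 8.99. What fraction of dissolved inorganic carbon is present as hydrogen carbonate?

α₁ = 0.870

α₁ = 1 / (1 + [H⁺]/K1 + K2/[H⁺]) = 1 / (1 + 10^-2.29 + 10^-0.84)
   = 1 / (1 + 0.0051286 + 0.14454) = 1/1.1497 = 0.8698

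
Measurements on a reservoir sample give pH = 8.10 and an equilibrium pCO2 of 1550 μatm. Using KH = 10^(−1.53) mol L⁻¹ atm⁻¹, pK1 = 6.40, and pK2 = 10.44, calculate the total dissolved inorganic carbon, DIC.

[CO2*] = KH · pCO2 = 10^(−1.53) × 1550×10^-6 = 4.574×10^-5 mol/L
α₀ = 1/(1 + K1/[H⁺] + K1K2/[H⁺]²) = 1/(1 + 10^+1.70 + 10^-0.64) = 0.01948
DIC = [CO2*]/α₀ = 4.574×10^-5 / 0.01948 = 2.35 mmol/L

DIC = 2.35 mmol/L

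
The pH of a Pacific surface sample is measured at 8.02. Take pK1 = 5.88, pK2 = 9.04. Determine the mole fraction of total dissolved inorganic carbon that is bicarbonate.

α₁ = 1 / (1 + [H⁺]/K1 + K2/[H⁺]) = 1 / (1 + 10^-2.14 + 10^-1.02)
   = 1 / (1 + 0.0072444 + 0.095499) = 1/1.1027 = 0.9068

α₁ = 0.907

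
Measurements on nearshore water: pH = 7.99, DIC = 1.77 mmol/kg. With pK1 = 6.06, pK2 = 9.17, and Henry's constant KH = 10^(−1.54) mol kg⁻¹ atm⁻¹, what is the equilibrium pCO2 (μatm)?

α₀ = 1 / (1 + K1/[H⁺] + K1K2/[H⁺]²) = 1 / (1 + 10^+1.93 + 10^+0.75)
   = 1 / (1 + 85.114 + 5.6234) = 1/91.737 = 0.01090
[CO2*] = α₀ × DIC = 0.01090 × 1.77 = 0.01929 mmol/kg = 19.29 μmol/kg
pCO2 = [CO2*]/KH = 1.929×10^-5 / 2.884×10^-2 = 669 μatm

pCO2 = 669 μatm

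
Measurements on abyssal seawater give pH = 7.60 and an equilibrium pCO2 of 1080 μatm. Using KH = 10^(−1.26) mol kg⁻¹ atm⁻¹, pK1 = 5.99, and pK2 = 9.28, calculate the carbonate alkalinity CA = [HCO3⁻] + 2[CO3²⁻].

CA = 2.52 mmol/kg

[CO2*] = KH · pCO2 = 10^(−1.26) × 1080×10^-6 = 5.935×10^-5 mol/kg
α₀ = 1/(1 + K1/[H⁺] + K1K2/[H⁺]²) = 1/(1 + 10^+1.61 + 10^-0.07) = 0.02348
DIC = [CO2*]/α₀ = 5.935×10^-5 / 0.02348 = 2.528 mmol/kg
CA = (α₁ + 2α₂)·DIC = (0.9565 + 2×0.01998) × 2.528 = 2.52 mmol/kg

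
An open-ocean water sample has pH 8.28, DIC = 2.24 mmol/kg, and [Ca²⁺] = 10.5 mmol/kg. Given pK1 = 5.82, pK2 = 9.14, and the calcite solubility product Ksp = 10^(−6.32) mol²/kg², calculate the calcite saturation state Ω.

α₂ = 1 / (1 + [H⁺]/K2 + [H⁺]²/(K1K2)) = 1 / (1 + 10^+0.86 + 10^-1.60)
   = 1 / (1 + 7.2444 + 0.025119) = 1/8.2695 = 0.1209
[CO3²⁻] = α₂ × DIC = 0.1209 × 2.24 = 0.2709 mmol/kg
Ksp = 10^(−6.32) = 4.786×10^-7
Ω = [Ca²⁺][CO3²⁻]/Ksp = (10.5×10^-3)(2.709×10^-4) / 4.786×10^-7 = 5.94

Ω = 5.94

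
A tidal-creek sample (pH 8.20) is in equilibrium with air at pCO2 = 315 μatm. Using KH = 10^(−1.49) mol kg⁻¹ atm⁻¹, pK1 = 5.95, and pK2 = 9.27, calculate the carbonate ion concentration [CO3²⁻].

[CO2*] = KH · pCO2 = 10^(−1.49) × 315×10^-6 = 1.019×10^-5 mol/kg
α₀ = 1/(1 + K1/[H⁺] + K1K2/[H⁺]²) = 1/(1 + 10^+2.25 + 10^+1.18) = 0.005156
DIC = [CO2*]/α₀ = 1.019×10^-5 / 0.005156 = 1.977 mmol/kg
[CO3²⁻] = α₂·DIC; α₂ = 0.07803, so [CO3²⁻] = 0.07803 × 1.977 = 0.154 mmol/kg

[CO3²⁻] = 0.154 mmol/kg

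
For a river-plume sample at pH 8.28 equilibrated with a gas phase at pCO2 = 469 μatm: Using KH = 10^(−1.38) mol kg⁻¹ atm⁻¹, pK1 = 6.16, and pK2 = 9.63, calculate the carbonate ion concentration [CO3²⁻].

[CO3²⁻] = 0.115 mmol/kg

[CO2*] = KH · pCO2 = 10^(−1.38) × 469×10^-6 = 1.955×10^-5 mol/kg
α₀ = 1/(1 + K1/[H⁺] + K1K2/[H⁺]²) = 1/(1 + 10^+2.12 + 10^+0.77) = 0.007209
DIC = [CO2*]/α₀ = 1.955×10^-5 / 0.007209 = 2.712 mmol/kg
[CO3²⁻] = α₂·DIC; α₂ = 0.04245, so [CO3²⁻] = 0.04245 × 2.712 = 0.115 mmol/kg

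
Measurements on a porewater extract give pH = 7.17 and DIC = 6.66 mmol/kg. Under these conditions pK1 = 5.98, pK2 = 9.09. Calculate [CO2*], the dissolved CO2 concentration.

[CO2*] = 0.399 mmol/kg

α₀ = 1 / (1 + K1/[H⁺] + K1K2/[H⁺]²) = 1 / (1 + 10^+1.19 + 10^-0.73)
   = 1 / (1 + 15.488 + 0.18621) = 1/16.674 = 0.05997
[CO2*] = α₀ × DIC = 0.05997 × 6.66 = 0.399 mmol/kg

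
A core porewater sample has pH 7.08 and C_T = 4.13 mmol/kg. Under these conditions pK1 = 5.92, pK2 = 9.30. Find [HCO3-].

α₁ = 1 / (1 + [H⁺]/K1 + K2/[H⁺]) = 1 / (1 + 10^-1.16 + 10^-2.22)
   = 1 / (1 + 0.069183 + 0.0060256) = 1/1.0752 = 0.9301
[HCO3⁻] = α₁ × DIC = 0.9301 × 4.13 = 3.84 mmol/kg

[HCO3⁻] = 3.84 mmol/kg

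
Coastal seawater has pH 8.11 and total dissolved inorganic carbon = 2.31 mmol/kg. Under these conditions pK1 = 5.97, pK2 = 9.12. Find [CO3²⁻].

[CO3²⁻] = 0.204 mmol/kg

α₂ = 1 / (1 + [H⁺]/K2 + [H⁺]²/(K1K2)) = 1 / (1 + 10^+1.01 + 10^-1.13)
   = 1 / (1 + 10.233 + 0.074131) = 1/11.307 = 0.08844
[CO3²⁻] = α₂ × DIC = 0.08844 × 2.31 = 0.204 mmol/kg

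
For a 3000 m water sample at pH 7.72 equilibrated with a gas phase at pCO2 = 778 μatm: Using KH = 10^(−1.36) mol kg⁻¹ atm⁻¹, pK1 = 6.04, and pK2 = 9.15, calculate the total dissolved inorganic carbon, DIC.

DIC = 1.72 mmol/kg

[CO2*] = KH · pCO2 = 10^(−1.36) × 778×10^-6 = 3.396×10^-5 mol/kg
α₀ = 1/(1 + K1/[H⁺] + K1K2/[H⁺]²) = 1/(1 + 10^+1.68 + 10^+0.25) = 0.01975
DIC = [CO2*]/α₀ = 3.396×10^-5 / 0.01975 = 1.72 mmol/kg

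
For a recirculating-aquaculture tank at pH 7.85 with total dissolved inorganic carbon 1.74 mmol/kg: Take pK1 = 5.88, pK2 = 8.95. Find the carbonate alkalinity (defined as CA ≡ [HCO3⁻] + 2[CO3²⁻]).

CA = [HCO3⁻] + 2[CO3²⁻] = (α₁ + 2α₂)·DIC
At pH 7.85: [H⁺]/K1 = 10^-1.97 = 0.010715, K2/[H⁺] = 10^-1.10 = 0.079433
α₁ = 1/(1 + 0.010715 + 0.079433) = 1/1.0901 = 0.9173; α₂ = α₁·K2/[H⁺] = 0.07286
α₁ + 2α₂ = 1.0630
CA = 1.0630 × 1.74 = 1.85 mmol/kg

CA = 1.85 mmol/kg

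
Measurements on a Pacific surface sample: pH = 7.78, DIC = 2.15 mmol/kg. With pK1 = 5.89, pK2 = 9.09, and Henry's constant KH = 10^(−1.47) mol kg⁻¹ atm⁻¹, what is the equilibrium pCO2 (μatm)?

pCO2 = 770 μatm

α₀ = 1 / (1 + K1/[H⁺] + K1K2/[H⁺]²) = 1 / (1 + 10^+1.89 + 10^+0.58)
   = 1 / (1 + 77.625 + 3.8019) = 1/82.427 = 0.01213
[CO2*] = α₀ × DIC = 0.01213 × 2.15 = 0.02608 mmol/kg
pCO2 = [CO2*]/KH = 2.608×10^-5 / 3.388×10^-2 = 770 μatm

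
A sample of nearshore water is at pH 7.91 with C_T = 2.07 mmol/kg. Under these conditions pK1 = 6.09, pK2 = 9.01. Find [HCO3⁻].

α₁ = 1 / (1 + [H⁺]/K1 + K2/[H⁺]) = 1 / (1 + 10^-1.82 + 10^-1.10)
   = 1 / (1 + 0.015136 + 0.079433) = 1/1.0946 = 0.9136
[HCO3⁻] = α₁ × DIC = 0.9136 × 2.07 = 1.89 mmol/kg

[HCO3⁻] = 1.89 mmol/kg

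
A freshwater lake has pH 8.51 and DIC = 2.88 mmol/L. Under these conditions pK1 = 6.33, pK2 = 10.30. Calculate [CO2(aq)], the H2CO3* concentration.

[CO2*] = 18.6 μmol/L

α₀ = 1 / (1 + K1/[H⁺] + K1K2/[H⁺]²) = 1 / (1 + 10^+2.18 + 10^+0.39)
   = 1 / (1 + 151.36 + 2.4547) = 1/154.81 = 0.006459
[CO2*] = α₀ × DIC = 0.006459 × 2.88 = 0.0186 mmol/L = 18.6 μmol/L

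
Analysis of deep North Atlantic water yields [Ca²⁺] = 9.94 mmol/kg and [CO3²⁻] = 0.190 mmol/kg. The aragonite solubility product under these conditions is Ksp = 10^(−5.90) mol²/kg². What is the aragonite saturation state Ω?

Ω = 1.50

Ksp = 10^(−5.90) = 1.259×10^-6
Ω = [Ca²⁺][CO3²⁻]/Ksp = (9.94×10^-3)(0.190×10^-3) / 1.259×10^-6 = 1.50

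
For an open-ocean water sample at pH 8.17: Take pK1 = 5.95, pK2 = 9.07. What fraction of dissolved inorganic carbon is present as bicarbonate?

α₁ = 0.883

α₁ = 1 / (1 + [H⁺]/K1 + K2/[H⁺]) = 1 / (1 + 10^-2.22 + 10^-0.90)
   = 1 / (1 + 0.0060256 + 0.12589) = 1/1.1319 = 0.8835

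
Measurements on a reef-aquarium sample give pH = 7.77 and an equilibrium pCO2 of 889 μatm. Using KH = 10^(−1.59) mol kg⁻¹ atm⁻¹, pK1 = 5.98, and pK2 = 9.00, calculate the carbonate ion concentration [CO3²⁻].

[CO2*] = KH · pCO2 = 10^(−1.59) × 889×10^-6 = 2.285×10^-5 mol/kg
α₀ = 1/(1 + K1/[H⁺] + K1K2/[H⁺]²) = 1/(1 + 10^+1.79 + 10^+0.56) = 0.01509
DIC = [CO2*]/α₀ = 2.285×10^-5 / 0.01509 = 1.515 mmol/kg
[CO3²⁻] = α₂·DIC; α₂ = 0.05477, so [CO3²⁻] = 0.05477 × 1.515 = 0.0830 mmol/kg

[CO3²⁻] = 0.0830 mmol/kg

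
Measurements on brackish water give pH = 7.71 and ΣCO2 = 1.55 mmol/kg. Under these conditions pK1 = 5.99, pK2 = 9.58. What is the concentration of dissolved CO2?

α₀ = 1 / (1 + K1/[H⁺] + K1K2/[H⁺]²) = 1 / (1 + 10^+1.72 + 10^-0.15)
   = 1 / (1 + 52.481 + 0.70795) = 1/54.189 = 0.01845
[CO2*] = α₀ × DIC = 0.01845 × 1.55 = 0.0286 mmol/kg

[CO2*] = 0.0286 mmol/kg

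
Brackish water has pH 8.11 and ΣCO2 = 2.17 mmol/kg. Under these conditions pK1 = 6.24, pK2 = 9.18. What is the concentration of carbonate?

α₂ = 1 / (1 + [H⁺]/K2 + [H⁺]²/(K1K2)) = 1 / (1 + 10^+1.07 + 10^-0.80)
   = 1 / (1 + 11.749 + 0.15849) = 1/12.907 = 0.07747
[CO3²⁻] = α₂ × DIC = 0.07747 × 2.17 = 0.168 mmol/kg

[CO3²⁻] = 0.168 mmol/kg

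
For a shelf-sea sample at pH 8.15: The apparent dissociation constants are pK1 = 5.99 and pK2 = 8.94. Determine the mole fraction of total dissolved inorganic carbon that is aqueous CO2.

α₀ = 0.00592

α₀ = 1 / (1 + K1/[H⁺] + K1K2/[H⁺]²) = 1 / (1 + 10^+2.16 + 10^+1.37)
   = 1 / (1 + 144.54 + 23.442) = 1/168.99 = 0.005918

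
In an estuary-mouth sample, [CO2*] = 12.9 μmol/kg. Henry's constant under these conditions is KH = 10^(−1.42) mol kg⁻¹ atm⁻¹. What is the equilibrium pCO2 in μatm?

KH = 10^(−1.42) = 3.802×10^-2 mol kg⁻¹ atm⁻¹
pCO2 = [CO2*]/KH = 12.9×10^-6 / 3.802×10^-2 = 3.39×10^-4 atm = 339 μatm

pCO2 = 339 μatm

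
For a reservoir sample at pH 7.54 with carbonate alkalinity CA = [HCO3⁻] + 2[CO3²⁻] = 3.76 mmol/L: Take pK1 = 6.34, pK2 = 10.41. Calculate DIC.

DIC = 3.99 mmol/L

CA = [HCO3⁻] + 2[CO3²⁻] = (α₁ + 2α₂)·DIC
At pH 7.54: [H⁺]/K1 = 10^-1.20 = 0.063096, K2/[H⁺] = 10^-2.87 = 0.0013490
α₁ = 1/(1 + 0.063096 + 0.0013490) = 1/1.0644 = 0.9395; α₂ = α₁·K2/[H⁺] = 0.001267
α₁ + 2α₂ = 0.9420
DIC = CA / (α₁ + 2α₂) = 3.76 / 0.9420 = 3.99 mmol/L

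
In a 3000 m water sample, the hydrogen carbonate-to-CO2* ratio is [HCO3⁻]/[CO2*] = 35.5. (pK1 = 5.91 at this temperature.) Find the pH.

From K1 = [H⁺][HCO3⁻]/[CO2*]:  pH = pK1 + log₁₀([HCO3⁻]/[CO2*])
log₁₀(35.5) = +1.550
pH = 5.91 + (+1.550) = 7.46

pH = 7.46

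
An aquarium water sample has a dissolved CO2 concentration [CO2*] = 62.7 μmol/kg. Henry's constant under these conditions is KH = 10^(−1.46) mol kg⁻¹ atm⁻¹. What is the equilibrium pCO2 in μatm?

pCO2 = 1810 μatm

KH = 10^(−1.46) = 3.467×10^-2 mol kg⁻¹ atm⁻¹
pCO2 = [CO2*]/KH = 62.7×10^-6 / 3.467×10^-2 = 1.81×10^-3 atm = 1810 μatm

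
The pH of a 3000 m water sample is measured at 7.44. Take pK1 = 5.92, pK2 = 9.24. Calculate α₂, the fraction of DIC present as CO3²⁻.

α₂ = 0.0152

α₂ = 1 / (1 + [H⁺]/K2 + [H⁺]²/(K1K2)) = 1 / (1 + 10^+1.80 + 10^+0.28)
   = 1 / (1 + 63.096 + 1.9055) = 1/66.001 = 0.01515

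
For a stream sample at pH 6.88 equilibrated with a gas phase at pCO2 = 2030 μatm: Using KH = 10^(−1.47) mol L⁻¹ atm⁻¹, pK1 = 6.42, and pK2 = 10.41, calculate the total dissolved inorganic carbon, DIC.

[CO2*] = KH · pCO2 = 10^(−1.47) × 2030×10^-6 = 6.879×10^-5 mol/L
α₀ = 1/(1 + K1/[H⁺] + K1K2/[H⁺]²) = 1/(1 + 10^+0.46 + 10^-3.07) = 0.2574
DIC = [CO2*]/α₀ = 6.879×10^-5 / 0.2574 = 0.267 mmol/L

DIC = 0.267 mmol/L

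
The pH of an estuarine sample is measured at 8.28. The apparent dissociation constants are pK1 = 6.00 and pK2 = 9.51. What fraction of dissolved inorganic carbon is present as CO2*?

α₀ = 0.00493

α₀ = 1 / (1 + K1/[H⁺] + K1K2/[H⁺]²) = 1 / (1 + 10^+2.28 + 10^+1.05)
   = 1 / (1 + 190.55 + 11.220) = 1/202.77 = 0.004932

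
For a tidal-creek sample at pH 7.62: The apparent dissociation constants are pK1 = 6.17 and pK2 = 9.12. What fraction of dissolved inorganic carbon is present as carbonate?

α₂ = 1 / (1 + [H⁺]/K2 + [H⁺]²/(K1K2)) = 1 / (1 + 10^+1.50 + 10^+0.05)
   = 1 / (1 + 31.623 + 1.1220) = 1/33.745 = 0.02963

α₂ = 0.0296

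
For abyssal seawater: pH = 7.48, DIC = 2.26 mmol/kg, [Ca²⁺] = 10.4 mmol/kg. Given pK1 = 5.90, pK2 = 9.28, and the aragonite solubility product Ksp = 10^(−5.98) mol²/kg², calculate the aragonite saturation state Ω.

Ω = 0.341

α₂ = 1 / (1 + [H⁺]/K2 + [H⁺]²/(K1K2)) = 1 / (1 + 10^+1.80 + 10^+0.22)
   = 1 / (1 + 63.096 + 1.6596) = 1/65.755 = 0.01521
[CO3²⁻] = α₂ × DIC = 0.01521 × 2.26 = 0.03437 mmol/kg
Ksp = 10^(−5.98) = 1.047×10^-6
Ω = [Ca²⁺][CO3²⁻]/Ksp = (10.4×10^-3)(3.437×10^-5) / 1.047×10^-6 = 0.341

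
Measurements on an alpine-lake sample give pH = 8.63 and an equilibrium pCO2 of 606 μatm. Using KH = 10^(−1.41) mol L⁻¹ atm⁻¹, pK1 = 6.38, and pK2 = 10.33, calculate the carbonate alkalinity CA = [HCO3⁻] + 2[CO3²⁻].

[CO2*] = KH · pCO2 = 10^(−1.41) × 606×10^-6 = 2.358×10^-5 mol/L
α₀ = 1/(1 + K1/[H⁺] + K1K2/[H⁺]²) = 1/(1 + 10^+2.25 + 10^+0.55) = 0.005483
DIC = [CO2*]/α₀ = 2.358×10^-5 / 0.005483 = 4.300 mmol/L
CA = (α₁ + 2α₂)·DIC = (0.9751 + 2×0.01946) × 4.300 = 4.36 mmol/L

CA = 4.36 mmol/L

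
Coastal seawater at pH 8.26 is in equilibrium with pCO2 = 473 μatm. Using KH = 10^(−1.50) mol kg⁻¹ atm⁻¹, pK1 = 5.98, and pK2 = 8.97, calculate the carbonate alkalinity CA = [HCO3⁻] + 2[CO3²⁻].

CA = 3.96 mmol/kg

[CO2*] = KH · pCO2 = 10^(−1.50) × 473×10^-6 = 1.496×10^-5 mol/kg
α₀ = 1/(1 + K1/[H⁺] + K1K2/[H⁺]²) = 1/(1 + 10^+2.28 + 10^+1.57) = 0.004373
DIC = [CO2*]/α₀ = 1.496×10^-5 / 0.004373 = 3.421 mmol/kg
CA = (α₁ + 2α₂)·DIC = (0.8332 + 2×0.1625) × 3.421 = 3.96 mmol/kg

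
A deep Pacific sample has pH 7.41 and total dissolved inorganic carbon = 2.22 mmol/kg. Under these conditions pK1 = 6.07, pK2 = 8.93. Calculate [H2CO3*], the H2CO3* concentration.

[CO2*] = 0.0943 mmol/kg

α₀ = 1 / (1 + K1/[H⁺] + K1K2/[H⁺]²) = 1 / (1 + 10^+1.34 + 10^-0.18)
   = 1 / (1 + 21.878 + 0.66069) = 1/23.538 = 0.04248
[CO2*] = α₀ × DIC = 0.04248 × 2.22 = 0.0943 mmol/kg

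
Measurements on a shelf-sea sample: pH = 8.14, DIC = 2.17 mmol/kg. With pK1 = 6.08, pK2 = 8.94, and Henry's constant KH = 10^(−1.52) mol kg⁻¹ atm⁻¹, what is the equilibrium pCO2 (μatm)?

pCO2 = 536 μatm

α₀ = 1 / (1 + K1/[H⁺] + K1K2/[H⁺]²) = 1 / (1 + 10^+2.06 + 10^+1.26)
   = 1 / (1 + 114.82 + 18.197) = 1/134.01 = 0.007462
[CO2*] = α₀ × DIC = 0.007462 × 2.17 = 0.01619 mmol/kg = 16.19 μmol/kg
pCO2 = [CO2*]/KH = 1.619×10^-5 / 3.020×10^-2 = 536 μatm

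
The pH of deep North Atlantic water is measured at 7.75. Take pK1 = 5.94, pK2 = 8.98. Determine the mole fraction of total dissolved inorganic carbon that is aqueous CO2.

α₀ = 1 / (1 + K1/[H⁺] + K1K2/[H⁺]²) = 1 / (1 + 10^+1.81 + 10^+0.58)
   = 1 / (1 + 64.565 + 3.8019) = 1/69.367 = 0.01442

α₀ = 0.0144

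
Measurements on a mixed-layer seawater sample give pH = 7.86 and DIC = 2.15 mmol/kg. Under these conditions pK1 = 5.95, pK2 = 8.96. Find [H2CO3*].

[CO2*] = 0.0242 mmol/kg

α₀ = 1 / (1 + K1/[H⁺] + K1K2/[H⁺]²) = 1 / (1 + 10^+1.91 + 10^+0.81)
   = 1 / (1 + 81.283 + 6.4565) = 1/88.740 = 0.01127
[CO2*] = α₀ × DIC = 0.01127 × 2.15 = 0.0242 mmol/kg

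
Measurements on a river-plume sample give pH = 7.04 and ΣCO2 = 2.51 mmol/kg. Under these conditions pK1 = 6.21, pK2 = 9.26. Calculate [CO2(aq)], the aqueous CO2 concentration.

α₀ = 1 / (1 + K1/[H⁺] + K1K2/[H⁺]²) = 1 / (1 + 10^+0.83 + 10^-1.39)
   = 1 / (1 + 6.7608 + 0.040738) = 1/7.8016 = 0.1282
[CO2*] = α₀ × DIC = 0.1282 × 2.51 = 0.322 mmol/kg

[CO2*] = 0.322 mmol/kg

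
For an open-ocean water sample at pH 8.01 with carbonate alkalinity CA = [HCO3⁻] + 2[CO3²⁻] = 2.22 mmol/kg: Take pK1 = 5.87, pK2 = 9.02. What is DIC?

DIC = 2.05 mmol/kg

CA = [HCO3⁻] + 2[CO3²⁻] = (α₁ + 2α₂)·DIC
At pH 8.01: [H⁺]/K1 = 10^-2.14 = 0.0072444, K2/[H⁺] = 10^-1.01 = 0.097724
α₁ = 1/(1 + 0.0072444 + 0.097724) = 1/1.1050 = 0.9050; α₂ = α₁·K2/[H⁺] = 0.08844
α₁ + 2α₂ = 1.0819
DIC = CA / (α₁ + 2α₂) = 2.22 / 1.0819 = 2.05 mmol/kg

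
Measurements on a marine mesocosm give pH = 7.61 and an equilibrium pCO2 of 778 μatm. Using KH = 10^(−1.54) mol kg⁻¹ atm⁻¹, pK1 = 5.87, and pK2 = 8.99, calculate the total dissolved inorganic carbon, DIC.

[CO2*] = KH · pCO2 = 10^(−1.54) × 778×10^-6 = 2.244×10^-5 mol/kg
α₀ = 1/(1 + K1/[H⁺] + K1K2/[H⁺]²) = 1/(1 + 10^+1.74 + 10^+0.36) = 0.01717
DIC = [CO2*]/α₀ = 2.244×10^-5 / 0.01717 = 1.31 mmol/kg

DIC = 1.31 mmol/kg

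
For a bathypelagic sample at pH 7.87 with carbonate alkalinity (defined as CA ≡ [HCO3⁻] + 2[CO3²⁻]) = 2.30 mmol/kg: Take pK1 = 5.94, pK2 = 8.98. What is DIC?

CA = [HCO3⁻] + 2[CO3²⁻] = (α₁ + 2α₂)·DIC
At pH 7.87: [H⁺]/K1 = 10^-1.93 = 0.011749, K2/[H⁺] = 10^-1.11 = 0.077625
α₁ = 1/(1 + 0.011749 + 0.077625) = 1/1.0894 = 0.9180; α₂ = α₁·K2/[H⁺] = 0.07126
α₁ + 2α₂ = 1.0605
DIC = CA / (α₁ + 2α₂) = 2.30 / 1.0605 = 2.17 mmol/kg

DIC = 2.17 mmol/kg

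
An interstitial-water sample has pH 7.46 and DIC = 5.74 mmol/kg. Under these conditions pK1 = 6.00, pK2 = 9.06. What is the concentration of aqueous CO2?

[CO2*] = 0.188 mmol/kg

α₀ = 1 / (1 + K1/[H⁺] + K1K2/[H⁺]²) = 1 / (1 + 10^+1.46 + 10^-0.14)
   = 1 / (1 + 28.840 + 0.72444) = 1/30.565 = 0.03272
[CO2*] = α₀ × DIC = 0.03272 × 5.74 = 0.188 mmol/kg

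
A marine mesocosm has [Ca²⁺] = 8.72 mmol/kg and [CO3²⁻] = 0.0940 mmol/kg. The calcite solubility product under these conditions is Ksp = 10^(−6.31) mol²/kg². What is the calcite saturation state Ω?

Ω = 1.67

Ksp = 10^(−6.31) = 4.898×10^-7
Ω = [Ca²⁺][CO3²⁻]/Ksp = (8.72×10^-3)(0.0940×10^-3) / 4.898×10^-7 = 1.67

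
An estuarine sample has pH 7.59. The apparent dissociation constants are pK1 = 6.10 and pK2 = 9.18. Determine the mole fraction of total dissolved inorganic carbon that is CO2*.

α₀ = 1 / (1 + K1/[H⁺] + K1K2/[H⁺]²) = 1 / (1 + 10^+1.49 + 10^-0.10)
   = 1 / (1 + 30.903 + 0.79433) = 1/32.697 = 0.03058

α₀ = 0.0306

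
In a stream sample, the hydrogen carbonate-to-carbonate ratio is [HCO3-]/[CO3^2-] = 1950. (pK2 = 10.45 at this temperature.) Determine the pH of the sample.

From K2 = [H⁺][CO3^2-]/[HCO3-]:  pH = pK2 − log₁₀([HCO3-]/[CO3^2-])
log₁₀(1950) = +3.290
pH = 10.45 − (+3.290) = 7.16

pH = 7.16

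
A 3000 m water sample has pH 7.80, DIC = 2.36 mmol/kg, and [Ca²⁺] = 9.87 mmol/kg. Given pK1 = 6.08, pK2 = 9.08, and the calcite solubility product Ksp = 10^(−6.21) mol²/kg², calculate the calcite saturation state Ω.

Ω = 1.85

α₂ = 1 / (1 + [H⁺]/K2 + [H⁺]²/(K1K2)) = 1 / (1 + 10^+1.28 + 10^-0.44)
   = 1 / (1 + 19.055 + 0.36308) = 1/20.418 = 0.04898
[CO3²⁻] = α₂ × DIC = 0.04898 × 2.36 = 0.1156 mmol/kg
Ksp = 10^(−6.21) = 6.166×10^-7
Ω = [Ca²⁺][CO3²⁻]/Ksp = (9.87×10^-3)(1.156×10^-4) / 6.166×10^-7 = 1.85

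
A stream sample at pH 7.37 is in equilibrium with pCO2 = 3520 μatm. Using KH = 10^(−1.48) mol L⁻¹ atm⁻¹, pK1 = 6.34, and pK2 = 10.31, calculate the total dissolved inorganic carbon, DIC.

[CO2*] = KH · pCO2 = 10^(−1.48) × 3520×10^-6 = 1.166×10^-4 mol/L
α₀ = 1/(1 + K1/[H⁺] + K1K2/[H⁺]²) = 1/(1 + 10^+1.03 + 10^-1.91) = 0.08527
DIC = [CO2*]/α₀ = 1.166×10^-4 / 0.08527 = 1.37 mmol/L

DIC = 1.37 mmol/L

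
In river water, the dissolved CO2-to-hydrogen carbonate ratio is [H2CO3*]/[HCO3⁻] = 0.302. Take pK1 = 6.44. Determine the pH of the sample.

pH = 6.96

From K1 = [H⁺][HCO3⁻]/[H2CO3*]:  pH = pK1 − log₁₀([H2CO3*]/[HCO3⁻])
log₁₀(0.302) = -0.520
pH = 6.44 − (-0.520) = 6.96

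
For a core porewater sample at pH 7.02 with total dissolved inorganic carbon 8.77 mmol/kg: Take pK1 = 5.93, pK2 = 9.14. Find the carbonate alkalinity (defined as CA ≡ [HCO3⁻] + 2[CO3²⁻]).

CA = 8.18 mmol/kg

CA = [HCO3⁻] + 2[CO3²⁻] = (α₁ + 2α₂)·DIC
At pH 7.02: [H⁺]/K1 = 10^-1.09 = 0.081283, K2/[H⁺] = 10^-2.12 = 0.0075858
α₁ = 1/(1 + 0.081283 + 0.0075858) = 1/1.0889 = 0.9184; α₂ = α₁·K2/[H⁺] = 0.006967
α₁ + 2α₂ = 0.9323
CA = 0.9323 × 8.77 = 8.18 mmol/kg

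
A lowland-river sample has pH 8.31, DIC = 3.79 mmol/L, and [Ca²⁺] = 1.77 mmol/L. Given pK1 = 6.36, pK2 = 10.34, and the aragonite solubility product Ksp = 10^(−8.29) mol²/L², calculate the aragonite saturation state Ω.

α₂ = 1 / (1 + [H⁺]/K2 + [H⁺]²/(K1K2)) = 1 / (1 + 10^+2.03 + 10^+0.08)
   = 1 / (1 + 107.15 + 1.2023) = 1/109.35 = 0.009145
[CO3²⁻] = α₂ × DIC = 0.009145 × 3.79 = 0.03466 mmol/L
Ksp = 10^(−8.29) = 5.129×10^-9
Ω = [Ca²⁺][CO3²⁻]/Ksp = (1.77×10^-3)(3.466×10^-5) / 5.129×10^-9 = 12.0

Ω = 12.0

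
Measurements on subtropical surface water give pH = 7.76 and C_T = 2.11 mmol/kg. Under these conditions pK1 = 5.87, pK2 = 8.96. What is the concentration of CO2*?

α₀ = 1 / (1 + K1/[H⁺] + K1K2/[H⁺]²) = 1 / (1 + 10^+1.89 + 10^+0.69)
   = 1 / (1 + 77.625 + 4.8978) = 1/83.522 = 0.01197
[CO2*] = α₀ × DIC = 0.01197 × 2.11 = 0.0253 mmol/kg

[CO2*] = 0.0253 mmol/kg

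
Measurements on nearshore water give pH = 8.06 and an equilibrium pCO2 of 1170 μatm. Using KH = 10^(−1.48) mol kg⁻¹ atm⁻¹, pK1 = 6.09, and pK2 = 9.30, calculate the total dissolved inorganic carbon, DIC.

DIC = 3.86 mmol/kg

[CO2*] = KH · pCO2 = 10^(−1.48) × 1170×10^-6 = 3.874×10^-5 mol/kg
α₀ = 1/(1 + K1/[H⁺] + K1K2/[H⁺]²) = 1/(1 + 10^+1.97 + 10^+0.73) = 0.01003
DIC = [CO2*]/α₀ = 3.874×10^-5 / 0.01003 = 3.86 mmol/kg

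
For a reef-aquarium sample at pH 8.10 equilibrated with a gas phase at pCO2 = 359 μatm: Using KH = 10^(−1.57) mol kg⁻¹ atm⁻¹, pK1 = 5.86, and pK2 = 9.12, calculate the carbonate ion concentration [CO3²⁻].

[CO2*] = KH · pCO2 = 10^(−1.57) × 359×10^-6 = 9.663×10^-6 mol/kg
α₀ = 1/(1 + K1/[H⁺] + K1K2/[H⁺]²) = 1/(1 + 10^+2.24 + 10^+1.22) = 0.005225
DIC = [CO2*]/α₀ = 9.663×10^-6 / 0.005225 = 1.849 mmol/kg
[CO3²⁻] = α₂·DIC; α₂ = 0.08672, so [CO3²⁻] = 0.08672 × 1.849 = 0.160 mmol/kg

[CO3²⁻] = 0.160 mmol/kg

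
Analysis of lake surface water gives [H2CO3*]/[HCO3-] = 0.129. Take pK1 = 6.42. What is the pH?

pH = 7.31

From K1 = [H⁺][HCO3-]/[H2CO3*]:  pH = pK1 − log₁₀([H2CO3*]/[HCO3-])
log₁₀(0.129) = -0.889
pH = 6.42 − (-0.889) = 7.31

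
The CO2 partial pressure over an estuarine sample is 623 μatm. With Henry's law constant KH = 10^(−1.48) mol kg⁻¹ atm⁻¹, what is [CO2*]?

KH = 10^(−1.48) = 3.311×10^-2 mol kg⁻¹ atm⁻¹
[CO2*] = KH · pCO2 = 3.311×10^-2 × 623×10^-6 atm = 2.06×10^-5 mol/kg

[CO2*] = 20.6 μmol/kg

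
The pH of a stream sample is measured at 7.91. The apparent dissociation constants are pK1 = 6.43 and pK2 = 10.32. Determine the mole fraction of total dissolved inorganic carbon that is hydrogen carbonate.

α₁ = 0.964

α₁ = 1 / (1 + [H⁺]/K1 + K2/[H⁺]) = 1 / (1 + 10^-1.48 + 10^-2.41)
   = 1 / (1 + 0.033113 + 0.0038905) = 1/1.0370 = 0.9643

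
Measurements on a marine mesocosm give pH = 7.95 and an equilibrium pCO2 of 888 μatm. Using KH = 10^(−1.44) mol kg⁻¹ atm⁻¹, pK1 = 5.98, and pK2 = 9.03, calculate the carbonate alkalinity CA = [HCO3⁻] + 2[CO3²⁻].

CA = 3.51 mmol/kg

[CO2*] = KH · pCO2 = 10^(−1.44) × 888×10^-6 = 3.224×10^-5 mol/kg
α₀ = 1/(1 + K1/[H⁺] + K1K2/[H⁺]²) = 1/(1 + 10^+1.97 + 10^+0.89) = 0.009795
DIC = [CO2*]/α₀ = 3.224×10^-5 / 0.009795 = 3.291 mmol/kg
CA = (α₁ + 2α₂)·DIC = (0.9142 + 2×0.07604) × 3.291 = 3.51 mmol/kg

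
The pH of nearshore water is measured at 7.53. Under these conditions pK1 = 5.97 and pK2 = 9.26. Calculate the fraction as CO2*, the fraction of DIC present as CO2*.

α₀ = 0.0263

α₀ = 1 / (1 + K1/[H⁺] + K1K2/[H⁺]²) = 1 / (1 + 10^+1.56 + 10^-0.17)
   = 1 / (1 + 36.308 + 0.67608) = 1/37.984 = 0.02633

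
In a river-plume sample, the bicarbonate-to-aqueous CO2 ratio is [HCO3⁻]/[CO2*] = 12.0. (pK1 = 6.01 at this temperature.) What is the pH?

pH = 7.09

From K1 = [H⁺][HCO3⁻]/[CO2*]:  pH = pK1 + log₁₀([HCO3⁻]/[CO2*])
log₁₀(12.0) = +1.079
pH = 6.01 + (+1.079) = 7.09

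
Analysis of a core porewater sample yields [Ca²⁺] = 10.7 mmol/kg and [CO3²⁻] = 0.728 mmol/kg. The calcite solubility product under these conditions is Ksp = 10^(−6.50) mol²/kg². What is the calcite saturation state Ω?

Ω = 24.6

Ksp = 10^(−6.50) = 3.162×10^-7
Ω = [Ca²⁺][CO3²⁻]/Ksp = (10.7×10^-3)(0.728×10^-3) / 3.162×10^-7 = 24.6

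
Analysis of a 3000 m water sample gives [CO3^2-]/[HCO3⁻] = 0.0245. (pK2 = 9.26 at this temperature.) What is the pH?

From K2 = [H⁺][CO3^2-]/[HCO3⁻]:  pH = pK2 + log₁₀([CO3^2-]/[HCO3⁻])
log₁₀(0.0245) = -1.611
pH = 9.26 + (-1.611) = 7.65

pH = 7.65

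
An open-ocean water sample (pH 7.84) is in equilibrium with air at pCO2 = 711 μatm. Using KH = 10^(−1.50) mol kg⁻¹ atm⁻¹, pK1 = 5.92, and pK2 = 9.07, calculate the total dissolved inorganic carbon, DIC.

DIC = 2.00 mmol/kg

[CO2*] = KH · pCO2 = 10^(−1.50) × 711×10^-6 = 2.248×10^-5 mol/kg
α₀ = 1/(1 + K1/[H⁺] + K1K2/[H⁺]²) = 1/(1 + 10^+1.92 + 10^+0.69) = 0.01123
DIC = [CO2*]/α₀ = 2.248×10^-5 / 0.01123 = 2.00 mmol/kg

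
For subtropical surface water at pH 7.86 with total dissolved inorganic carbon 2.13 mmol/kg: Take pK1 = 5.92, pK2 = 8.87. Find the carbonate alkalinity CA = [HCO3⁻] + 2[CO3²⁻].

CA = 2.30 mmol/kg

CA = [HCO3⁻] + 2[CO3²⁻] = (α₁ + 2α₂)·DIC
At pH 7.86: [H⁺]/K1 = 10^-1.94 = 0.011482, K2/[H⁺] = 10^-1.01 = 0.097724
α₁ = 1/(1 + 0.011482 + 0.097724) = 1/1.1092 = 0.9015; α₂ = α₁·K2/[H⁺] = 0.08810
α₁ + 2α₂ = 1.0778
CA = 1.0778 × 2.13 = 2.30 mmol/kg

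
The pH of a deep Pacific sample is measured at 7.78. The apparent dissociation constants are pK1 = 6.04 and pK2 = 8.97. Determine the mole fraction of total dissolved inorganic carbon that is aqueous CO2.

α₀ = 0.0168

α₀ = 1 / (1 + K1/[H⁺] + K1K2/[H⁺]²) = 1 / (1 + 10^+1.74 + 10^+0.55)
   = 1 / (1 + 54.954 + 3.5481) = 1/59.502 = 0.01681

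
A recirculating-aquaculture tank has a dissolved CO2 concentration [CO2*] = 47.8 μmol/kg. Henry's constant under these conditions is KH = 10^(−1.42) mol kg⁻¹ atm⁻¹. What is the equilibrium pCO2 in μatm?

KH = 10^(−1.42) = 3.802×10^-2 mol kg⁻¹ atm⁻¹
pCO2 = [CO2*]/KH = 47.8×10^-6 / 3.802×10^-2 = 1.26×10^-3 atm = 1260 μatm

pCO2 = 1260 μatm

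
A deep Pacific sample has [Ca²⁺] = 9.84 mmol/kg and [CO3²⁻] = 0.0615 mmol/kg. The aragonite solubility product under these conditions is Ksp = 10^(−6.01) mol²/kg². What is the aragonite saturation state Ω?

Ksp = 10^(−6.01) = 9.772×10^-7
Ω = [Ca²⁺][CO3²⁻]/Ksp = (9.84×10^-3)(0.0615×10^-3) / 9.772×10^-7 = 0.619

Ω = 0.619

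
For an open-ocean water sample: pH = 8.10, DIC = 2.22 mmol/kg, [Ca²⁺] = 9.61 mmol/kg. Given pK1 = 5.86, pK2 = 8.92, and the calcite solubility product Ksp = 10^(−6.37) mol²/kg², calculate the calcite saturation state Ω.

α₂ = 1 / (1 + [H⁺]/K2 + [H⁺]²/(K1K2)) = 1 / (1 + 10^+0.82 + 10^-1.42)
   = 1 / (1 + 6.6069 + 0.038019) = 1/7.6450 = 0.1308
[CO3²⁻] = α₂ × DIC = 0.1308 × 2.22 = 0.2904 mmol/kg
Ksp = 10^(−6.37) = 4.266×10^-7
Ω = [Ca²⁺][CO3²⁻]/Ksp = (9.61×10^-3)(2.904×10^-4) / 4.266×10^-7 = 6.54

Ω = 6.54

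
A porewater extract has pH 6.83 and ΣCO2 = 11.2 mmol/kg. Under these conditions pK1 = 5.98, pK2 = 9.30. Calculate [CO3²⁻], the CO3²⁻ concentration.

α₂ = 1 / (1 + [H⁺]/K2 + [H⁺]²/(K1K2)) = 1 / (1 + 10^+2.47 + 10^+1.62)
   = 1 / (1 + 295.12 + 41.687) = 1/337.81 = 0.002960
[CO3²⁻] = α₂ × DIC = 0.002960 × 11.2 = 0.0332 mmol/kg

[CO3²⁻] = 0.0332 mmol/kg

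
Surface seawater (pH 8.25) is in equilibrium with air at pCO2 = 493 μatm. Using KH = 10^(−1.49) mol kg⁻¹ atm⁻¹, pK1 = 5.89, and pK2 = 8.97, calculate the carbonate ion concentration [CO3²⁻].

[CO3²⁻] = 0.696 mmol/kg

[CO2*] = KH · pCO2 = 10^(−1.49) × 493×10^-6 = 1.595×10^-5 mol/kg
α₀ = 1/(1 + K1/[H⁺] + K1K2/[H⁺]²) = 1/(1 + 10^+2.36 + 10^+1.64) = 0.003653
DIC = [CO2*]/α₀ = 1.595×10^-5 / 0.003653 = 4.367 mmol/kg
[CO3²⁻] = α₂·DIC; α₂ = 0.1595, so [CO3²⁻] = 0.1595 × 4.367 = 0.696 mmol/kg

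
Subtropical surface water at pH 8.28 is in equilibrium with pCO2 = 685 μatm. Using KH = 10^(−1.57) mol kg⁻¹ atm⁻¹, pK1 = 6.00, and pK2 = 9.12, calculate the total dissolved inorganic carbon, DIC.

[CO2*] = KH · pCO2 = 10^(−1.57) × 685×10^-6 = 1.844×10^-5 mol/kg
α₀ = 1/(1 + K1/[H⁺] + K1K2/[H⁺]²) = 1/(1 + 10^+2.28 + 10^+1.44) = 0.004564
DIC = [CO2*]/α₀ = 1.844×10^-5 / 0.004564 = 4.04 mmol/kg

DIC = 4.04 mmol/kg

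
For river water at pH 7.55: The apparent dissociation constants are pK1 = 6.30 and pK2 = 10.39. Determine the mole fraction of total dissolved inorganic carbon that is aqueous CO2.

α₀ = 0.0532

α₀ = 1 / (1 + K1/[H⁺] + K1K2/[H⁺]²) = 1 / (1 + 10^+1.25 + 10^-1.59)
   = 1 / (1 + 17.783 + 0.025704) = 1/18.808 = 0.05317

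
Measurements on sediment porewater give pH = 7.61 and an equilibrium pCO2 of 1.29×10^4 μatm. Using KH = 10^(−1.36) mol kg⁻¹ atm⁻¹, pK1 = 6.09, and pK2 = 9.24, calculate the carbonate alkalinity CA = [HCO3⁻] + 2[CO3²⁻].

[CO2*] = KH · pCO2 = 10^(−1.36) × 1.29×10^4×10^-6 = 5.631×10^-4 mol/kg
α₀ = 1/(1 + K1/[H⁺] + K1K2/[H⁺]²) = 1/(1 + 10^+1.52 + 10^-0.11) = 0.02866
DIC = [CO2*]/α₀ = 5.631×10^-4 / 0.02866 = 19.65 mmol/kg
CA = (α₁ + 2α₂)·DIC = (0.9491 + 2×0.02225) × 19.65 = 19.5 mmol/kg

CA = 19.5 mmol/kg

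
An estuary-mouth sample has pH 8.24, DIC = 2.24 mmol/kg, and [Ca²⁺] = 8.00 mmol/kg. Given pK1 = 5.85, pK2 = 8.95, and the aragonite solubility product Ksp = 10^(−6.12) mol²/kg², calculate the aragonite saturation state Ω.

α₂ = 1 / (1 + [H⁺]/K2 + [H⁺]²/(K1K2)) = 1 / (1 + 10^+0.71 + 10^-1.68)
   = 1 / (1 + 5.1286 + 0.020893) = 1/6.1495 = 0.1626
[CO3²⁻] = α₂ × DIC = 0.1626 × 2.24 = 0.3643 mmol/kg
Ksp = 10^(−6.12) = 7.586×10^-7
Ω = [Ca²⁺][CO3²⁻]/Ksp = (8.00×10^-3)(3.643×10^-4) / 7.586×10^-7 = 3.84

Ω = 3.84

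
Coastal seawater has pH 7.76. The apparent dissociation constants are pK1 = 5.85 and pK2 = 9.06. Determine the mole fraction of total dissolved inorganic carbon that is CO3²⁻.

α₂ = 0.0472

α₂ = 1 / (1 + [H⁺]/K2 + [H⁺]²/(K1K2)) = 1 / (1 + 10^+1.30 + 10^-0.61)
   = 1 / (1 + 19.953 + 0.24547) = 1/21.198 = 0.04717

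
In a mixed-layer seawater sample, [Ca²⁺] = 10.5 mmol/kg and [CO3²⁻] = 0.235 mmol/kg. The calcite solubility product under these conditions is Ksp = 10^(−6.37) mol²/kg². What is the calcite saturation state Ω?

Ksp = 10^(−6.37) = 4.266×10^-7
Ω = [Ca²⁺][CO3²⁻]/Ksp = (10.5×10^-3)(0.235×10^-3) / 4.266×10^-7 = 5.78

Ω = 5.78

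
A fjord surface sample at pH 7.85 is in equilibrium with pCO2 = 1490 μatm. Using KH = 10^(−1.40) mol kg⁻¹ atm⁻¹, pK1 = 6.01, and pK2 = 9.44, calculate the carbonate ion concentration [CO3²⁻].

[CO3²⁻] = 0.105 mmol/kg

[CO2*] = KH · pCO2 = 10^(−1.40) × 1490×10^-6 = 5.932×10^-5 mol/kg
α₀ = 1/(1 + K1/[H⁺] + K1K2/[H⁺]²) = 1/(1 + 10^+1.84 + 10^+0.25) = 0.01390
DIC = [CO2*]/α₀ = 5.932×10^-5 / 0.01390 = 4.269 mmol/kg
[CO3²⁻] = α₂·DIC; α₂ = 0.02471, so [CO3²⁻] = 0.02471 × 4.269 = 0.105 mmol/kg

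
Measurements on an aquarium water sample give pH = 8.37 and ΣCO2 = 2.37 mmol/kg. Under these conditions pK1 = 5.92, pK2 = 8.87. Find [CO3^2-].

[CO3²⁻] = 0.568 mmol/kg

α₂ = 1 / (1 + [H⁺]/K2 + [H⁺]²/(K1K2)) = 1 / (1 + 10^+0.50 + 10^-1.95)
   = 1 / (1 + 3.1623 + 0.011220) = 1/4.1735 = 0.2396
[CO3²⁻] = α₂ × DIC = 0.2396 × 2.37 = 0.568 mmol/kg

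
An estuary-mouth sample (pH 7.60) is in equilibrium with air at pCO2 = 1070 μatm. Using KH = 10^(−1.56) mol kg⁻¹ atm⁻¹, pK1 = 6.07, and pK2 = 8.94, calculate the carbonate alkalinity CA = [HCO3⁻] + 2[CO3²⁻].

CA = 1.09 mmol/kg

[CO2*] = KH · pCO2 = 10^(−1.56) × 1070×10^-6 = 2.947×10^-5 mol/kg
α₀ = 1/(1 + K1/[H⁺] + K1K2/[H⁺]²) = 1/(1 + 10^+1.53 + 10^+0.19) = 0.02745
DIC = [CO2*]/α₀ = 2.947×10^-5 / 0.02745 = 1.074 mmol/kg
CA = (α₁ + 2α₂)·DIC = (0.9300 + 2×0.04251) × 1.074 = 1.09 mmol/kg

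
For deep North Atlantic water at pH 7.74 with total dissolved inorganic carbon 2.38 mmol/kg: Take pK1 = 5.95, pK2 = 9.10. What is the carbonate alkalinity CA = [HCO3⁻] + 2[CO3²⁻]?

CA = [HCO3⁻] + 2[CO3²⁻] = (α₁ + 2α₂)·DIC
At pH 7.74: [H⁺]/K1 = 10^-1.79 = 0.016218, K2/[H⁺] = 10^-1.36 = 0.043652
α₁ = 1/(1 + 0.016218 + 0.043652) = 1/1.0599 = 0.9435; α₂ = α₁·K2/[H⁺] = 0.04119
α₁ + 2α₂ = 1.0259
CA = 1.0259 × 2.38 = 2.44 mmol/kg

CA = 2.44 mmol/kg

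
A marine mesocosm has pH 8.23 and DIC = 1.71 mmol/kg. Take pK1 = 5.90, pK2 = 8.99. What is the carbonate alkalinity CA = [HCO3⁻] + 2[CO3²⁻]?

CA = 1.96 mmol/kg

CA = [HCO3⁻] + 2[CO3²⁻] = (α₁ + 2α₂)·DIC
At pH 8.23: [H⁺]/K1 = 10^-2.33 = 0.0046774, K2/[H⁺] = 10^-0.76 = 0.17378
α₁ = 1/(1 + 0.0046774 + 0.17378) = 1/1.1785 = 0.8486; α₂ = α₁·K2/[H⁺] = 0.1475
α₁ + 2α₂ = 1.1435
CA = 1.1435 × 1.71 = 1.96 mmol/kg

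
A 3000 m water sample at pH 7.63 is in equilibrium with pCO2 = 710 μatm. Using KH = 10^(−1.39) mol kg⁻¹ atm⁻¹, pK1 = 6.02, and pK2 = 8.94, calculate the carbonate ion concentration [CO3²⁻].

[CO3²⁻] = 0.0577 mmol/kg

[CO2*] = KH · pCO2 = 10^(−1.39) × 710×10^-6 = 2.892×10^-5 mol/kg
α₀ = 1/(1 + K1/[H⁺] + K1K2/[H⁺]²) = 1/(1 + 10^+1.61 + 10^+0.30) = 0.02287
DIC = [CO2*]/α₀ = 2.892×10^-5 / 0.02287 = 1.265 mmol/kg
[CO3²⁻] = α₂·DIC; α₂ = 0.04562, so [CO3²⁻] = 0.04562 × 1.265 = 0.0577 mmol/kg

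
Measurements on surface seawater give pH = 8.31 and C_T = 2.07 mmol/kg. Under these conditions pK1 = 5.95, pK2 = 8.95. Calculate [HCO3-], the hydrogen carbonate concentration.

[HCO3⁻] = 1.68 mmol/kg

α₁ = 1 / (1 + [H⁺]/K1 + K2/[H⁺]) = 1 / (1 + 10^-2.36 + 10^-0.64)
   = 1 / (1 + 0.0043652 + 0.22909) = 1/1.2335 = 0.8107
[HCO3⁻] = α₁ × DIC = 0.8107 × 2.07 = 1.68 mmol/kg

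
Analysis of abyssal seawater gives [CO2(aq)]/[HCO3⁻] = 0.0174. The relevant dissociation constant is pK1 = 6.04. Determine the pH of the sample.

From K1 = [H⁺][HCO3⁻]/[CO2(aq)]:  pH = pK1 − log₁₀([CO2(aq)]/[HCO3⁻])
log₁₀(0.0174) = -1.759
pH = 6.04 − (-1.759) = 7.80

pH = 7.80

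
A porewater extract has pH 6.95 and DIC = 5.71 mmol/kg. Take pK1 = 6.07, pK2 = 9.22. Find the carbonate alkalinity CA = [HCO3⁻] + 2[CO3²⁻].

CA = 5.08 mmol/kg

CA = [HCO3⁻] + 2[CO3²⁻] = (α₁ + 2α₂)·DIC
At pH 6.95: [H⁺]/K1 = 10^-0.88 = 0.13183, K2/[H⁺] = 10^-2.27 = 0.0053703
α₁ = 1/(1 + 0.13183 + 0.0053703) = 1/1.1372 = 0.8794; α₂ = α₁·K2/[H⁺] = 0.004722
α₁ + 2α₂ = 0.8888
CA = 0.8888 × 5.71 = 5.08 mmol/kg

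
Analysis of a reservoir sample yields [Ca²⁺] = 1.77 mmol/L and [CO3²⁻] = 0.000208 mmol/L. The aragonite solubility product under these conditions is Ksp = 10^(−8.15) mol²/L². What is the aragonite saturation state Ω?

Ω = 0.0520

Ksp = 10^(−8.15) = 7.079×10^-9
Ω = [Ca²⁺][CO3²⁻]/Ksp = (1.77×10^-3)(0.000208×10^-3) / 7.079×10^-9 = 0.0520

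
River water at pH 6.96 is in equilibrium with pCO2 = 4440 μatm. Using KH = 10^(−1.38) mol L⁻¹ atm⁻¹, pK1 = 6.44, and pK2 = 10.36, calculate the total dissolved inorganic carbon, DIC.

[CO2*] = KH · pCO2 = 10^(−1.38) × 4440×10^-6 = 1.851×10^-4 mol/L
α₀ = 1/(1 + K1/[H⁺] + K1K2/[H⁺]²) = 1/(1 + 10^+0.52 + 10^-2.88) = 0.2319
DIC = [CO2*]/α₀ = 1.851×10^-4 / 0.2319 = 0.798 mmol/L

DIC = 0.798 mmol/L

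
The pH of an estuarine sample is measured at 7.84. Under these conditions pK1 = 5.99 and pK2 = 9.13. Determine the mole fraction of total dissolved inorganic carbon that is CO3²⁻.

α₂ = 0.0481

α₂ = 1 / (1 + [H⁺]/K2 + [H⁺]²/(K1K2)) = 1 / (1 + 10^+1.29 + 10^-0.56)
   = 1 / (1 + 19.498 + 0.27542) = 1/20.774 = 0.04814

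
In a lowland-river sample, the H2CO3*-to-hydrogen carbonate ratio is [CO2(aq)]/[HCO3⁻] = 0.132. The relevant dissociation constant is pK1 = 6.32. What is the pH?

From K1 = [H⁺][HCO3⁻]/[CO2(aq)]:  pH = pK1 − log₁₀([CO2(aq)]/[HCO3⁻])
log₁₀(0.132) = -0.879
pH = 6.32 − (-0.879) = 7.20

pH = 7.20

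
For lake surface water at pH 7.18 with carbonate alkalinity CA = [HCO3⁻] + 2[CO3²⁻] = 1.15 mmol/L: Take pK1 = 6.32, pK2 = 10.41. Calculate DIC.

CA = [HCO3⁻] + 2[CO3²⁻] = (α₁ + 2α₂)·DIC
At pH 7.18: [H⁺]/K1 = 10^-0.86 = 0.13804, K2/[H⁺] = 10^-3.23 = 0.00058884
α₁ = 1/(1 + 0.13804 + 0.00058884) = 1/1.1386 = 0.8783; α₂ = α₁·K2/[H⁺] = 0.0005172
α₁ + 2α₂ = 0.8793
DIC = CA / (α₁ + 2α₂) = 1.15 / 0.8793 = 1.31 mmol/L

DIC = 1.31 mmol/L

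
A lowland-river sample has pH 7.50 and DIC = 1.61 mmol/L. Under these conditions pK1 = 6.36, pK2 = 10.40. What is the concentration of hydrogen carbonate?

[HCO3⁻] = 1.50 mmol/L

α₁ = 1 / (1 + [H⁺]/K1 + K2/[H⁺]) = 1 / (1 + 10^-1.14 + 10^-2.90)
   = 1 / (1 + 0.072444 + 0.0012589) = 1/1.0737 = 0.9314
[HCO3⁻] = α₁ × DIC = 0.9314 × 1.61 = 1.50 mmol/L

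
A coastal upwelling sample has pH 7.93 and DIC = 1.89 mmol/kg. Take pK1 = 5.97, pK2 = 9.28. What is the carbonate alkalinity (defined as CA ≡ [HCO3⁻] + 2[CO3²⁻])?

CA = 1.95 mmol/kg

CA = [HCO3⁻] + 2[CO3²⁻] = (α₁ + 2α₂)·DIC
At pH 7.93: [H⁺]/K1 = 10^-1.96 = 0.010965, K2/[H⁺] = 10^-1.35 = 0.044668
α₁ = 1/(1 + 0.010965 + 0.044668) = 1/1.0556 = 0.9473; α₂ = α₁·K2/[H⁺] = 0.04231
α₁ + 2α₂ = 1.0319
CA = 1.0319 × 1.89 = 1.95 mmol/kg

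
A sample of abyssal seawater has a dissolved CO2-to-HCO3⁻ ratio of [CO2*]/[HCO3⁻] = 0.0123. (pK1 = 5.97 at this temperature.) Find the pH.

pH = 7.88

From K1 = [H⁺][HCO3⁻]/[CO2*]:  pH = pK1 − log₁₀([CO2*]/[HCO3⁻])
log₁₀(0.0123) = -1.910
pH = 5.97 − (-1.910) = 7.88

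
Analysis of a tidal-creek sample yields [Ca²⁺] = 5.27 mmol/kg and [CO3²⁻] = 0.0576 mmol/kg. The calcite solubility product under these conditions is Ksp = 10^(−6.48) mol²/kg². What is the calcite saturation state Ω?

Ksp = 10^(−6.48) = 3.311×10^-7
Ω = [Ca²⁺][CO3²⁻]/Ksp = (5.27×10^-3)(0.0576×10^-3) / 3.311×10^-7 = 0.917

Ω = 0.917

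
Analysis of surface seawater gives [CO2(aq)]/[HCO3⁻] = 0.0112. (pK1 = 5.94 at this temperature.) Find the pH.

pH = 7.89

From K1 = [H⁺][HCO3⁻]/[CO2(aq)]:  pH = pK1 − log₁₀([CO2(aq)]/[HCO3⁻])
log₁₀(0.0112) = -1.951
pH = 5.94 − (-1.951) = 7.89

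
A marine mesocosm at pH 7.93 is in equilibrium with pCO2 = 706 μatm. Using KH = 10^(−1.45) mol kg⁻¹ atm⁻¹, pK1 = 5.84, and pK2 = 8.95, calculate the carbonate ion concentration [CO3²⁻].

[CO3²⁻] = 0.294 mmol/kg

[CO2*] = KH · pCO2 = 10^(−1.45) × 706×10^-6 = 2.505×10^-5 mol/kg
α₀ = 1/(1 + K1/[H⁺] + K1K2/[H⁺]²) = 1/(1 + 10^+2.09 + 10^+1.07) = 0.007365
DIC = [CO2*]/α₀ = 2.505×10^-5 / 0.007365 = 3.401 mmol/kg
[CO3²⁻] = α₂·DIC; α₂ = 0.08653, so [CO3²⁻] = 0.08653 × 3.401 = 0.294 mmol/kg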